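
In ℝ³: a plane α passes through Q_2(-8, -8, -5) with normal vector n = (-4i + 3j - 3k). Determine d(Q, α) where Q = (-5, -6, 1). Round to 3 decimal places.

4.116

α: n·r = n·Q_2 gives -4x + 3y - 3z = 23.
n·Q − d = (-4)·(-5) + (3)·(-6) + (-3)·(1) − 23 = -24; |n| = √34.
Distance = |-24| / √34 = 24/√34 ≈ 4.116.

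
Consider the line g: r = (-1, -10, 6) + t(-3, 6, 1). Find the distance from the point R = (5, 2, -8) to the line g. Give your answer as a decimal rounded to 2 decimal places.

18.47

Taking (-1, -10, 6) on g with direction v = (-3, 6, 1): w = R − (-1, -10, 6) = (6, 12, -14), and w × v = (96, 36, 72).
Distance = |w × v| / |v| = √15696 / √46 ≈ 18.47.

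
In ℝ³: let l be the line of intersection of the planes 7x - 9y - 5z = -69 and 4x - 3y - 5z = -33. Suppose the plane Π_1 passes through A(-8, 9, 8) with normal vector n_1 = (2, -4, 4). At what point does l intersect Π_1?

Direction of l: (7, -9, -5) × (4, -3, -5) = (30, 15, 15).
A point on l: solving the two plane equations with x = 2 gives (2, 7, 4).
Π_1: n_1·r = n_1·A gives 2x - 4y + 4z = -20.
Substitute r = (2, 7, 4) + t(30, 15, 15) into the plane: -8 + 60t = -20, so t = -1/5.
Intersection: (2, 7, 4) + (-1/5)·(30, 15, 15) = (-4, 4, 1).

(-4, 4, 1)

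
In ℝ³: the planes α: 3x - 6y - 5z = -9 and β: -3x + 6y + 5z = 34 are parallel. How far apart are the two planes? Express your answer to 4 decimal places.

Rescale β by 1/(-1): 3x - 6y - 5z = -34. Then distance = |-9 − (-34)| / √70 ≈ 2.9881.

2.9881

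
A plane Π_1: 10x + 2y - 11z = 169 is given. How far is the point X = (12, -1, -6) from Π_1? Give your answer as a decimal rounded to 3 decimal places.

1.000

n·X − d = (10)·(12) + (2)·(-1) + (-11)·(-6) − 169 = 15; |n| = √225.
Distance = |15| / √225 = 15/√225 ≈ 1.000.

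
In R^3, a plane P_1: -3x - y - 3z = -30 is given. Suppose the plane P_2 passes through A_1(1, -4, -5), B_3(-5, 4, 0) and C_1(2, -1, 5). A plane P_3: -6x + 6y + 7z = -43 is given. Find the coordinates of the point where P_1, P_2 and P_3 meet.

(7, -6, 5)

A_1B_3 = (-6, 8, 5), A_1C_1 = (1, 3, 10); a normal to P_2 is A_1B_3 × A_1C_1 = (65, 65, -26).
Using A_1: P_2 has equation 65x + 65y - 26z = -65.
Solving the 3×3 linear system -3x - y - 3z = -30, 65x + 65y - 26z = -65, -6x + 6y + 7z = -43 (e.g. by elimination or Cramer's rule, determinant = -3874) gives (7, -6, 5).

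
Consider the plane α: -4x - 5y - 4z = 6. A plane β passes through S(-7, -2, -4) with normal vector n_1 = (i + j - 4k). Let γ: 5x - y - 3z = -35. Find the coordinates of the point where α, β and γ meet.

β: n_1·r = n_1·S gives x + y - 4z = 7.
Solving the 3×3 linear system -4x - 5y - 4z = 6, x + y - 4z = 7, 5x - y - 3z = -35 (e.g. by elimination or Cramer's rule, determinant = 137) gives (-7, 6, -2).

(-7, 6, -2)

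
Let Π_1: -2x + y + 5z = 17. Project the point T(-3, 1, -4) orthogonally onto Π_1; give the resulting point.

Foot = T − λn with λ = (n·T − d)/|n|² = (-13 − 17)/30 = -1.
Foot = (-3, 1, -4) − (-1)·(-2, 1, 5) = (-5, 2, 1).

(-5, 2, 1)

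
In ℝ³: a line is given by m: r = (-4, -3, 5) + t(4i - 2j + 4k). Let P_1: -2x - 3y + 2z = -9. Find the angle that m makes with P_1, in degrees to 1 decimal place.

14.0

sin θ = |n·v| / (|n||v|) = |6| / (√17 · √36) = 0.24254.
θ ≈ 14.0°.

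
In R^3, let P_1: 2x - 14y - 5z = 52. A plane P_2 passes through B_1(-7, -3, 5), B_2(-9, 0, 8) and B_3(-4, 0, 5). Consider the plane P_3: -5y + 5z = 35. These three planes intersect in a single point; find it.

(-4, -5, 2)

B_1B_2 = (-2, 3, 3), B_1B_3 = (3, 3, 0); a normal to P_2 is B_1B_2 × B_1B_3 = (-9, 9, -15).
Using B_1: P_2 has equation -9x + 9y - 15z = -39.
Solving the 3×3 linear system 2x - 14y - 5z = 52, -9x + 9y - 15z = -39, -5y + 5z = 35 (e.g. by elimination or Cramer's rule, determinant = -915) gives (-4, -5, 2).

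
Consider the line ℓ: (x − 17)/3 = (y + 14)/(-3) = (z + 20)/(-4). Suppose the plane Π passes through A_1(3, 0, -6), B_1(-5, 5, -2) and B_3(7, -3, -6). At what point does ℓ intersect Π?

ℓ has direction (3, -3, -4) through (17, -14, -20).
A_1B_1 = (-8, 5, 4), A_1B_3 = (4, -3, 0); a normal to Π is A_1B_1 × A_1B_3 = (12, 16, 4).
Using A_1: Π has equation 12x + 16y + 4z = 12.
Substitute r = (17, -14, -20) + t(3, -3, -4) into the plane: -100 + (-28)t = 12, so t = -4.
Intersection: (17, -14, -20) + (-4)·(3, -3, -4) = (5, -2, -4).

(5, -2, -4)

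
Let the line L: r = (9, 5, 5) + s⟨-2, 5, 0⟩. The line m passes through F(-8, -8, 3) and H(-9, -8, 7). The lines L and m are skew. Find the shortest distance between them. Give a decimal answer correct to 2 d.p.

20.53

A direction vector for m is H − F = (-1, 0, 4).
Common perpendicular direction n = (-2, 5, 0) × (-1, 0, 4) = (20, 8, 5).
With w = (-8, -8, 3) − (9, 5, 5) = (-17, -13, -2), w · n = -454.
Distance = |w · n| / |n| = |-454| / √489 ≈ 20.53.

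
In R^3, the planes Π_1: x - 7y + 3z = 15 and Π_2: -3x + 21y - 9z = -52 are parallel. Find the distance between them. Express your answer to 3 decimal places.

Rescale Π_2 by 1/(-3): x - 7y + 3z = 52/3. Then distance = |15 − (52/3)| / √59 ≈ 0.304.

0.304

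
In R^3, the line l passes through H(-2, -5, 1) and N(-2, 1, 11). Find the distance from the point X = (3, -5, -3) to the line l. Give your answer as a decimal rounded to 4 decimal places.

5.4070

A direction vector for l is N − H = (0, 6, 10).
Taking (-2, -5, 1) on l with direction v = (0, 6, 10): w = X − (-2, -5, 1) = (5, 0, -4), and w × v = (24, -50, 30).
Distance = |w × v| / |v| = √3976 / √136 ≈ 5.4070.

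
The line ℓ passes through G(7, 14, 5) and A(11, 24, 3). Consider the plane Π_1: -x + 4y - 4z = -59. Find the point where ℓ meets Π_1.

(-1, -6, 9)

A direction vector for ℓ is A − G = (4, 10, -2).
Substitute r = (7, 14, 5) + t(4, 10, -2) into the plane: 29 + 44t = -59, so t = -2.
Intersection: (7, 14, 5) + (-2)·(4, 10, -2) = (-1, -6, 9).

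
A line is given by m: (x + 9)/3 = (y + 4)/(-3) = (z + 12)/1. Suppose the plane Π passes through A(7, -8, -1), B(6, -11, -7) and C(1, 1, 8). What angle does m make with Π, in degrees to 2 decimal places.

18.35

m has direction (3, -3, 1) through (-9, -4, -12).
AB = (-1, -3, -6), AC = (-6, 9, 9); a normal to Π is AB × AC = (27, 45, -27).
Using A: Π has equation 27x + 45y - 27z = -144.
sin θ = |n·v| / (|n||v|) = |-81| / (√3483 · √19) = 0.31487.
θ ≈ 18.35°.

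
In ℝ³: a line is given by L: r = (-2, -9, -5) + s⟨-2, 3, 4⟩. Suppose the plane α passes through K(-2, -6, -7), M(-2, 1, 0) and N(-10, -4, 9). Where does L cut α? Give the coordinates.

KM = (0, 7, 7), KN = (-8, 2, 16); a normal to α is KM × KN = (98, -56, 56).
Using K: α has equation 98x - 56y + 56z = -252.
Substitute r = (-2, -9, -5) + t(-2, 3, 4) into the plane: 28 + (-140)t = -252, so t = 2.
Intersection: (-2, -9, -5) + 2·(-2, 3, 4) = (-6, -3, 3).

(-6, -3, 3)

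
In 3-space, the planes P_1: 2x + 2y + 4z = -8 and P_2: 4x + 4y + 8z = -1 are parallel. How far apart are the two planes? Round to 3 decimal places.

Rescale P_2 by 1/2: 2x + 2y + 4z = -1/2. Then distance = |-8 − (-1/2)| / √24 ≈ 1.531.

1.531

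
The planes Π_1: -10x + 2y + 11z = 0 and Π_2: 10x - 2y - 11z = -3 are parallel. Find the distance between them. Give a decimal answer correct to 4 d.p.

0.2000

Rescale Π_2 by 1/(-1): -10x + 2y + 11z = 3. Then distance = |0 − 3| / √225 ≈ 0.2000.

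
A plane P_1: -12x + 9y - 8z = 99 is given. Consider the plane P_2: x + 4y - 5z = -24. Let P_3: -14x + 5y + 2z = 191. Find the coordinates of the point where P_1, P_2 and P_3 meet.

Solving the 3×3 linear system -12x + 9y - 8z = 99, x + 4y - 5z = -24, -14x + 5y + 2z = 191 (e.g. by elimination or Cramer's rule, determinant = -272) gives (-8, 11, 12).

(-8, 11, 12)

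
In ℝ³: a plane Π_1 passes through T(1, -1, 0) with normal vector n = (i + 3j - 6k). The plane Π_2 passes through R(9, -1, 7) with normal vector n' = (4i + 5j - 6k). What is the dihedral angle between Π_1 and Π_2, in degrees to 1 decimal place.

22.5

Π_1: n·r = n·T gives x + 3y - 6z = -2.
Π_2: n'·r = n'·R gives 4x + 5y - 6z = -11.
cos θ = |n₁·n₂| / (|n₁||n₂|) = |55| / (√46 · √77).
θ = arccos(0.92414) ≈ 22.5°.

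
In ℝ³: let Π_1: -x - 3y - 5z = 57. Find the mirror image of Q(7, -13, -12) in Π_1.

λ = (n·Q − d)/|n|² = (92 − 57)/35 = 1.
Reflection = Q − 2λn = (7, -13, -12) − 2·(-1, -3, -5) = (9, -7, -2).

(9, -7, -2)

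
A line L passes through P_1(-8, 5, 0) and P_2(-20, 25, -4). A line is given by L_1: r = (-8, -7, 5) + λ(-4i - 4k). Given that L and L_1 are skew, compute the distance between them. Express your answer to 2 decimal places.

6.67

A direction vector for L is P_2 − P_1 = (-12, 20, -4).
Common perpendicular direction n = (-12, 20, -4) × (-4, 0, -4) = (-80, -32, 80).
With w = (-8, -7, 5) − (-8, 5, 0) = (0, -12, 5), w · n = 784.
Distance = |w · n| / |n| = |784| / √13824 ≈ 6.67.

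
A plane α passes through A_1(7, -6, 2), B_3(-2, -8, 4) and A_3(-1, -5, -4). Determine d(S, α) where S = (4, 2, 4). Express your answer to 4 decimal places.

A_1B_3 = (-9, -2, 2), A_1A_3 = (-8, 1, -6); a normal to α is A_1B_3 × A_1A_3 = (10, -70, -25).
Using A_1: α has equation 10x - 70y - 25z = 440.
n·S − d = (10)·(4) + (-70)·(2) + (-25)·(4) − 440 = -640; |n| = √5625.
Distance = |-640| / √5625 = 640/√5625 ≈ 8.5333.

8.5333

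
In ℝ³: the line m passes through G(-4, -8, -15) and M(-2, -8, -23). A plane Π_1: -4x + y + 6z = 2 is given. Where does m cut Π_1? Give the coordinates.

A direction vector for m is M − G = (2, 0, -8).
Substitute r = (-4, -8, -15) + t(2, 0, -8) into the plane: -82 + (-56)t = 2, so t = -3/2.
Intersection: (-4, -8, -15) + (-3/2)·(2, 0, -8) = (-7, -8, -3).

(-7, -8, -3)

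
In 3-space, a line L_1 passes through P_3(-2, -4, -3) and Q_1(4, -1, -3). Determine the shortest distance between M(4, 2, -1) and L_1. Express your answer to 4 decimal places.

A direction vector for L_1 is Q_1 − P_3 = (6, 3, 0).
Taking (-2, -4, -3) on L_1 with direction v = (6, 3, 0): w = M − (-2, -4, -3) = (6, 6, 2), and w × v = (-6, 12, -18).
Distance = |w × v| / |v| = √504 / √45 ≈ 3.3466.

3.3466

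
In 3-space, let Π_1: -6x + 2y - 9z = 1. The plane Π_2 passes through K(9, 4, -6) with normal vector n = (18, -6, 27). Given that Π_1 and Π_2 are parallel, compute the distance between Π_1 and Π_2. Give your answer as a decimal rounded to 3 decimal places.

Π_2: n·r = n·K gives 18x - 6y + 27z = -24.
Rescale Π_2 by 1/(-3): -6x + 2y - 9z = 8. Then distance = |1 − 8| / √121 ≈ 0.636.

0.636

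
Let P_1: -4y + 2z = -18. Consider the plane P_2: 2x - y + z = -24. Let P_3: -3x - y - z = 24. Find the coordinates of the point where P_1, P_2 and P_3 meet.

Solving the 3×3 linear system -4y + 2z = -18, 2x - y + z = -24, -3x - y - z = 24 (e.g. by elimination or Cramer's rule, determinant = -6) gives (-10, 5, 1).

(-10, 5, 1)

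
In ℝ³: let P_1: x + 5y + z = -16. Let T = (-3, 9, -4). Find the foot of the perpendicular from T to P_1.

(-5, -1, -6)

Foot = T − λn with λ = (n·T − d)/|n|² = (38 − (-16))/27 = 2.
Foot = (-3, 9, -4) − 2·(1, 5, 1) = (-5, -1, -6).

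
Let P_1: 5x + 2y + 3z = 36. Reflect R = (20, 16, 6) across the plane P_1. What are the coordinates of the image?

(-10, 4, -12)

λ = (n·R − d)/|n|² = (150 − 36)/38 = 3.
Reflection = R − 2λn = (20, 16, 6) − 6·(5, 2, 3) = (-10, 4, -12).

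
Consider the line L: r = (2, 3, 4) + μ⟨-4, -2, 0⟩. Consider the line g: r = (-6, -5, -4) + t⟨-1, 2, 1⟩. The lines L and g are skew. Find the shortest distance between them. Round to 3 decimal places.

Common perpendicular direction n = (-4, -2, 0) × (-1, 2, 1) = (-2, 4, -10).
With w = (-6, -5, -4) − (2, 3, 4) = (-8, -8, -8), w · n = 64.
Distance = |w · n| / |n| = |64| / √120 ≈ 5.842.

5.842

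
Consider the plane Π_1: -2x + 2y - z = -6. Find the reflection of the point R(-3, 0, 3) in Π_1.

(1, -4, 5)

λ = (n·R − d)/|n|² = (3 − (-6))/9 = 1.
Reflection = R − 2λn = (-3, 0, 3) − 2·(-2, 2, -1) = (1, -4, 5).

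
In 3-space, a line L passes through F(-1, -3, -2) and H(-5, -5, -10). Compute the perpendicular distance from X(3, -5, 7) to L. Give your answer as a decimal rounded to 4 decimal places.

4.1231

A direction vector for L is H − F = (-4, -2, -8).
Taking (-1, -3, -2) on L with direction v = (-4, -2, -8): w = X − (-1, -3, -2) = (4, -2, 9), and w × v = (34, -4, -16).
Distance = |w × v| / |v| = √1428 / √84 ≈ 4.1231.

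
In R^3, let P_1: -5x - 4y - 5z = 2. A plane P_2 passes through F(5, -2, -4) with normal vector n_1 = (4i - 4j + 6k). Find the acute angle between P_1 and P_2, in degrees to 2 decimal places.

P_2: n_1·r = n_1·F gives 4x - 4y + 6z = 4.
cos θ = |n₁·n₂| / (|n₁||n₂|) = |-34| / (√66 · √68).
θ = arccos(0.50752) ≈ 59.50°.

59.50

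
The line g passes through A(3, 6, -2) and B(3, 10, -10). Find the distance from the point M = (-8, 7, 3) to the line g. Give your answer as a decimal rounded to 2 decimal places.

11.44

A direction vector for g is B − A = (0, 4, -8).
Taking (3, 6, -2) on g with direction v = (0, 4, -8): w = M − (3, 6, -2) = (-11, 1, 5), and w × v = (-28, -88, -44).
Distance = |w × v| / |v| = √10464 / √80 ≈ 11.44.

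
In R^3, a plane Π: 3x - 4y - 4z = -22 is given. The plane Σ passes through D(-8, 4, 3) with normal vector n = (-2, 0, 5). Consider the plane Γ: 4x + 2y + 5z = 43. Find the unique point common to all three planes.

Σ: n·r = n·D gives -2x + 5z = 31.
Solving the 3×3 linear system 3x - 4y - 4z = -22, -2x + 5z = 31, 4x + 2y + 5z = 43 (e.g. by elimination or Cramer's rule, determinant = -134) gives (2, 0, 7).

(2, 0, 7)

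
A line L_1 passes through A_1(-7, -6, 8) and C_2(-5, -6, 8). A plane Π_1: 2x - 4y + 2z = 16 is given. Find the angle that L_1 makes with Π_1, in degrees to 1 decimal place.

A direction vector for L_1 is C_2 − A_1 = (2, 0, 0).
sin θ = |n·v| / (|n||v|) = |4| / (√24 · √4) = 0.40825.
θ ≈ 24.1°.

24.1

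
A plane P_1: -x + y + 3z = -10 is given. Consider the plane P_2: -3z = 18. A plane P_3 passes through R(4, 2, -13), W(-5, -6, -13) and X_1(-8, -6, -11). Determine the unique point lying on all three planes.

(-2, 6, -6)

RW = (-9, -8, 0), RX_1 = (-12, -8, 2); a normal to P_3 is RW × RX_1 = (-16, 18, -24).
Using R: P_3 has equation -16x + 18y - 24z = 284.
Solving the 3×3 linear system -x + y + 3z = -10, -3z = 18, -16x + 18y - 24z = 284 (e.g. by elimination or Cramer's rule, determinant = -6) gives (-2, 6, -6).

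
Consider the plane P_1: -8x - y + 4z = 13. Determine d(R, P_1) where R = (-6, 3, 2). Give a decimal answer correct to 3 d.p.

n·R − d = (-8)·(-6) + (-1)·(3) + (4)·(2) − 13 = 40; |n| = √81.
Distance = |40| / √81 = 40/√81 ≈ 4.444.

4.444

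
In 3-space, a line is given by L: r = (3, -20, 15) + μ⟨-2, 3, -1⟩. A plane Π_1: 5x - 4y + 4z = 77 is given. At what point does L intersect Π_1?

Substitute r = (3, -20, 15) + t(-2, 3, -1) into the plane: 155 + (-26)t = 77, so t = 3.
Intersection: (3, -20, 15) + 3·(-2, 3, -1) = (-3, -11, 12).

(-3, -11, 12)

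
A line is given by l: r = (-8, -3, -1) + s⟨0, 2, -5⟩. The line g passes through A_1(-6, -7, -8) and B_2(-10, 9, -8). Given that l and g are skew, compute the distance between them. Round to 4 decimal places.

0.2897

A direction vector for g is B_2 − A_1 = (-4, 16, 0).
Common perpendicular direction n = (0, 2, -5) × (-4, 16, 0) = (80, 20, 8).
With w = (-6, -7, -8) − (-8, -3, -1) = (2, -4, -7), w · n = 24.
Distance = |w · n| / |n| = |24| / √6864 ≈ 0.2897.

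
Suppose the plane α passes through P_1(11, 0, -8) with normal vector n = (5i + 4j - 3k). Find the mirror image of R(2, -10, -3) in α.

α: n·r = n·P_1 gives 5x + 4y - 3z = 79.
λ = (n·R − d)/|n|² = (-21 − 79)/50 = -2.
Reflection = R − 2λn = (2, -10, -3) − (-4)·(5, 4, -3) = (22, 6, -15).

(22, 6, -15)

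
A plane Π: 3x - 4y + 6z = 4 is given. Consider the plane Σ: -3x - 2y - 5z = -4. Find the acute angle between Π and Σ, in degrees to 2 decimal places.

49.92

cos θ = |n₁·n₂| / (|n₁||n₂|) = |-31| / (√61 · √38).
θ = arccos(0.64388) ≈ 49.92°.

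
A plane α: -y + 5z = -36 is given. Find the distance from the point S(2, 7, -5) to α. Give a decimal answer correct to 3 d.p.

n·S − d = (0)·(2) + (-1)·(7) + (5)·(-5) − (-36) = 4; |n| = √26.
Distance = |4| / √26 = 4/√26 ≈ 0.784.

0.784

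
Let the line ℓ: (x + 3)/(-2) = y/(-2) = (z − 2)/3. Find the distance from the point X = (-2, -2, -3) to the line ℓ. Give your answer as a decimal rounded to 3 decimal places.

ℓ has direction (-2, -2, 3) through (-3, 0, 2).
Taking (-3, 0, 2) on ℓ with direction v = (-2, -2, 3): w = X − (-3, 0, 2) = (1, -2, -5), and w × v = (-16, 7, -6).
Distance = |w × v| / |v| = √341 / √17 ≈ 4.479.

4.479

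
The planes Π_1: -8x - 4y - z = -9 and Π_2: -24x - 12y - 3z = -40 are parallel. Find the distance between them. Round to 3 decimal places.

0.481

Rescale Π_2 by 1/3: -8x - 4y - z = -40/3. Then distance = |-9 − (-40/3)| / √81 ≈ 0.481.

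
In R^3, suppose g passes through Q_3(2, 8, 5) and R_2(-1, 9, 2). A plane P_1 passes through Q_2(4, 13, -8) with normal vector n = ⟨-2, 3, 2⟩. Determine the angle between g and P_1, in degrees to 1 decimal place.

A direction vector for g is R_2 − Q_3 = (-3, 1, -3).
P_1: n·r = n·Q_2 gives -2x + 3y + 2z = 15.
sin θ = |n·v| / (|n||v|) = |3| / (√17 · √19) = 0.16692.
θ ≈ 9.6°.

9.6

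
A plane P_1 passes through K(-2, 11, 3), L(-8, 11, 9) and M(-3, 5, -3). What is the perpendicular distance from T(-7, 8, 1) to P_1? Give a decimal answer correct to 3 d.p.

KL = (-6, 0, 6), KM = (-1, -6, -6); a normal to P_1 is KL × KM = (36, -42, 36).
Using K: P_1 has equation 36x - 42y + 36z = -426.
n·T − d = (36)·(-7) + (-42)·(8) + (36)·(1) − (-426) = -126; |n| = √4356.
Distance = |-126| / √4356 = 126/√4356 ≈ 1.909.

1.909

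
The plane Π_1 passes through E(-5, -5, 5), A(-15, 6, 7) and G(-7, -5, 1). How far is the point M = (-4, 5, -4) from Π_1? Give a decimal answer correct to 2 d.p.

10.33

EA = (-10, 11, 2), EG = (-2, 0, -4); a normal to Π_1 is EA × EG = (-44, -44, 22).
Using E: Π_1 has equation -44x - 44y + 22z = 550.
n·M − d = (-44)·(-4) + (-44)·(5) + (22)·(-4) − 550 = -682; |n| = √4356.
Distance = |-682| / √4356 = 682/√4356 ≈ 10.33.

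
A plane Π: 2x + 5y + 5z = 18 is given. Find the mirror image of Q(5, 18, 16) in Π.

(-7, -12, -14)

λ = (n·Q − d)/|n|² = (180 − 18)/54 = 3.
Reflection = Q − 2λn = (5, 18, 16) − 6·(2, 5, 5) = (-7, -12, -14).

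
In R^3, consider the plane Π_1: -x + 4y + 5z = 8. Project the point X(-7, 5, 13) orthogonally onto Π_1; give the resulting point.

Foot = X − λn with λ = (n·X − d)/|n|² = (92 − 8)/42 = 2.
Foot = (-7, 5, 13) − 2·(-1, 4, 5) = (-5, -3, 3).

(-5, -3, 3)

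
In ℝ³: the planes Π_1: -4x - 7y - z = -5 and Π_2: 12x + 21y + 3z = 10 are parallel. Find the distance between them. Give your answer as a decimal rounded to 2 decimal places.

Rescale Π_2 by 1/(-3): -4x - 7y - z = -10/3. Then distance = |-5 − (-10/3)| / √66 ≈ 0.21.

0.21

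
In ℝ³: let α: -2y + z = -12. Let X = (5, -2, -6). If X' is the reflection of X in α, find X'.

λ = (n·X − d)/|n|² = (-2 − (-12))/5 = 2.
Reflection = X − 2λn = (5, -2, -6) − 4·(0, -2, 1) = (5, 6, -10).

(5, 6, -10)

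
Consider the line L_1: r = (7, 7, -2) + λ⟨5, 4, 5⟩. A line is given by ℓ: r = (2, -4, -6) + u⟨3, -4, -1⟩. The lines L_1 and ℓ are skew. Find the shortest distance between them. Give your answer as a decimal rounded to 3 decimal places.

Common perpendicular direction n = (5, 4, 5) × (3, -4, -1) = (16, 20, -32).
With w = (2, -4, -6) − (7, 7, -2) = (-5, -11, -4), w · n = -172.
Distance = |w · n| / |n| = |-172| / √1680 ≈ 4.196.

4.196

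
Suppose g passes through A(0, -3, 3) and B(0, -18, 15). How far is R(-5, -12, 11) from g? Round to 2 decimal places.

5.04

A direction vector for g is B − A = (0, -15, 12).
Taking (0, -3, 3) on g with direction v = (0, -15, 12): w = R − (0, -3, 3) = (-5, -9, 8), and w × v = (12, 60, 75).
Distance = |w × v| / |v| = √9369 / √369 ≈ 5.04.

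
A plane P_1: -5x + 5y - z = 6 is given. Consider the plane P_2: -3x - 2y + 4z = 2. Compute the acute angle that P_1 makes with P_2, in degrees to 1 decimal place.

88.5

cos θ = |n₁·n₂| / (|n₁||n₂|) = |1| / (√51 · √29).
θ = arccos(0.02600) ≈ 88.5°.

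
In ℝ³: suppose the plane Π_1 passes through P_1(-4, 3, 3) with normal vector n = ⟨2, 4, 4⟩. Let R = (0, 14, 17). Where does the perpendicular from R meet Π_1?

Π_1: n·r = n·P_1 gives 2x + 4y + 4z = 16.
Foot = R − λn with λ = (n·R − d)/|n|² = (124 − 16)/36 = 3.
Foot = (0, 14, 17) − 3·(2, 4, 4) = (-6, 2, 5).

(-6, 2, 5)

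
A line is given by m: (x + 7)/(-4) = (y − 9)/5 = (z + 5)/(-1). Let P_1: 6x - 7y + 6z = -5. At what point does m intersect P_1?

(1, -1, -3)

m has direction (-4, 5, -1) through (-7, 9, -5).
Substitute r = (-7, 9, -5) + t(-4, 5, -1) into the plane: -135 + (-65)t = -5, so t = -2.
Intersection: (-7, 9, -5) + (-2)·(-4, 5, -1) = (1, -1, -3).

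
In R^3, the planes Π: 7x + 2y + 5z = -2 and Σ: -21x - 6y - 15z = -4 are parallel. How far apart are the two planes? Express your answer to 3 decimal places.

0.377

Rescale Σ by 1/(-3): 7x + 2y + 5z = 4/3. Then distance = |-2 − (4/3)| / √78 ≈ 0.377.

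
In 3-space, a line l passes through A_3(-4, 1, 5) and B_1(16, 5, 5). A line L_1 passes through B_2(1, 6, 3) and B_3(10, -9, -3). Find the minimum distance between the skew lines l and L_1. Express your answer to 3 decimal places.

A direction vector for l is B_1 − A_3 = (20, 4, 0).
A direction vector for L_1 is B_3 − B_2 = (9, -15, -6).
Common perpendicular direction n = (20, 4, 0) × (9, -15, -6) = (-24, 120, -336).
With w = (1, 6, 3) − (-4, 1, 5) = (5, 5, -2), w · n = 1152.
Distance = |w · n| / |n| = |1152| / √127872 ≈ 3.222.

3.222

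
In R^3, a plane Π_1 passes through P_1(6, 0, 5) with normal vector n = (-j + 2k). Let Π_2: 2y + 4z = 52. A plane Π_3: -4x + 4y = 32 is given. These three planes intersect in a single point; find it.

Π_1: n·r = n·P_1 gives -y + 2z = 10.
Solving the 3×3 linear system -y + 2z = 10, 2y + 4z = 52, -4x + 4y = 32 (e.g. by elimination or Cramer's rule, determinant = 32) gives (0, 8, 9).

(0, 8, 9)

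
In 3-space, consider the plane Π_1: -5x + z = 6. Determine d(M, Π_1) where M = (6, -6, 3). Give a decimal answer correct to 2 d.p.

n·M − d = (-5)·(6) + (0)·(-6) + (1)·(3) − 6 = -33; |n| = √26.
Distance = |-33| / √26 = 33/√26 ≈ 6.47.

6.47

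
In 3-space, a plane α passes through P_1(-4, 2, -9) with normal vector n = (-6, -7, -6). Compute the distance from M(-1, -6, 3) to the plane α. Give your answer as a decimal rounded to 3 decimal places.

α: n·r = n·P_1 gives -6x - 7y - 6z = 64.
n·M − d = (-6)·(-1) + (-7)·(-6) + (-6)·(3) − 64 = -34; |n| = √121.
Distance = |-34| / √121 = 34/√121 ≈ 3.091.

3.091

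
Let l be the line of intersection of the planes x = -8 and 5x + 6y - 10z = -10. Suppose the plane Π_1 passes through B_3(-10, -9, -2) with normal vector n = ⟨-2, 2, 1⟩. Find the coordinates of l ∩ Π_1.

Direction of l: (1, 0, 0) × (5, 6, -10) = (0, 10, 6).
A point on l: solving the two plane equations with y = -15 gives (-8, -15, -12).
Π_1: n·r = n·B_3 gives -2x + 2y + z = 0.
Substitute r = (-8, -15, -12) + t(0, 10, 6) into the plane: -26 + 26t = 0, so t = 1.
Intersection: (-8, -15, -12) + 1·(0, 10, 6) = (-8, -5, -6).

(-8, -5, -6)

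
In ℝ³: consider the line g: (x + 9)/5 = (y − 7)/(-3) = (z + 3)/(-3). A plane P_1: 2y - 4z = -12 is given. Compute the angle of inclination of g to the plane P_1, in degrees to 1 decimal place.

g has direction (5, -3, -3) through (-9, 7, -3).
sin θ = |n·v| / (|n||v|) = |6| / (√20 · √43) = 0.20460.
θ ≈ 11.8°.

11.8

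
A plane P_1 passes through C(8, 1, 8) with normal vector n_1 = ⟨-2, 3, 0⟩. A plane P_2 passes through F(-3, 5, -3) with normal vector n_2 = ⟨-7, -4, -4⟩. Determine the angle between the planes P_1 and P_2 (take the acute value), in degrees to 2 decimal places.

86.47

P_1: n_1·r = n_1·C gives -2x + 3y = -13.
P_2: n_2·r = n_2·F gives -7x - 4y - 4z = 13.
cos θ = |n₁·n₂| / (|n₁||n₂|) = |2| / (√13 · √81).
θ = arccos(0.06163) ≈ 86.47°.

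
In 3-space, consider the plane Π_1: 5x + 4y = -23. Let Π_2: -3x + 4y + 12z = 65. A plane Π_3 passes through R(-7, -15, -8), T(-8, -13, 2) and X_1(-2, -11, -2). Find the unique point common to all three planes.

(1, -7, 8)

RT = (-1, 2, 10), RX_1 = (5, 4, 6); a normal to Π_3 is RT × RX_1 = (-28, 56, -14).
Using R: Π_3 has equation -28x + 56y - 14z = -532.
Solving the 3×3 linear system 5x + 4y = -23, -3x + 4y + 12z = 65, -28x + 56y - 14z = -532 (e.g. by elimination or Cramer's rule, determinant = -5152) gives (1, -7, 8).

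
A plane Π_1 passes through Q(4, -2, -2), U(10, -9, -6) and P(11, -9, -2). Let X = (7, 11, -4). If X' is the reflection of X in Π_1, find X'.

(-9, -5, 0)

QU = (6, -7, -4), QP = (7, -7, 0); a normal to Π_1 is QU × QP = (-28, -28, 7).
Using Q: Π_1 has equation -28x - 28y + 7z = -70.
λ = (n·X − d)/|n|² = (-532 − (-70))/1617 = -2/7.
Reflection = X − 2λn = (7, 11, -4) − (-4/7)·(-28, -28, 7) = (-9, -5, 0).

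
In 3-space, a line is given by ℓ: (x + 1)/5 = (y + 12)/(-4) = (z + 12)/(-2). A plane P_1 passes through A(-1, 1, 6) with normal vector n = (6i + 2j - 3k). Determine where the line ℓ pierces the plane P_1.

(-6, -8, -10)

ℓ has direction (5, -4, -2) through (-1, -12, -12).
P_1: n·r = n·A gives 6x + 2y - 3z = -22.
Substitute r = (-1, -12, -12) + t(5, -4, -2) into the plane: 6 + 28t = -22, so t = -1.
Intersection: (-1, -12, -12) + (-1)·(5, -4, -2) = (-6, -8, -10).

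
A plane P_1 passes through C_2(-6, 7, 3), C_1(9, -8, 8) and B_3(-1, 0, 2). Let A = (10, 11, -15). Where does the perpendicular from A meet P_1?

(-5, -1, -6)

C_2C_1 = (15, -15, 5), C_2B_3 = (5, -7, -1); a normal to P_1 is C_2C_1 × C_2B_3 = (50, 40, -30).
Using C_2: P_1 has equation 50x + 40y - 30z = -110.
Foot = A − λn with λ = (n·A − d)/|n|² = (1390 − (-110))/5000 = 3/10.
Foot = (10, 11, -15) − (3/10)·(50, 40, -30) = (-5, -1, -6).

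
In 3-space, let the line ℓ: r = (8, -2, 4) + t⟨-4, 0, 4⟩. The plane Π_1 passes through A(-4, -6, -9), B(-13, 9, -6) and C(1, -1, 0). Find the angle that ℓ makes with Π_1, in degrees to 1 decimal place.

AB = (-9, 15, 3), AC = (5, 5, 9); a normal to Π_1 is AB × AC = (120, 96, -120).
Using A: Π_1 has equation 120x + 96y - 120z = 24.
sin θ = |n·v| / (|n||v|) = |-960| / (√38016 · √32) = 0.87039.
θ ≈ 60.5°.

60.5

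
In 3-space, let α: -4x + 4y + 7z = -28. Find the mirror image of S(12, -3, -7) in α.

λ = (n·S − d)/|n|² = (-109 − (-28))/81 = -1.
Reflection = S − 2λn = (12, -3, -7) − (-2)·(-4, 4, 7) = (4, 5, 7).

(4, 5, 7)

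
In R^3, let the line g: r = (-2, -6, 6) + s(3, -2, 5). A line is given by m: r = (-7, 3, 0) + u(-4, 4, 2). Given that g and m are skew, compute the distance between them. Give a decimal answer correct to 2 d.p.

Common perpendicular direction n = (3, -2, 5) × (-4, 4, 2) = (-24, -26, 4).
With w = (-7, 3, 0) − (-2, -6, 6) = (-5, 9, -6), w · n = -138.
Distance = |w · n| / |n| = |-138| / √1268 ≈ 3.88.

3.88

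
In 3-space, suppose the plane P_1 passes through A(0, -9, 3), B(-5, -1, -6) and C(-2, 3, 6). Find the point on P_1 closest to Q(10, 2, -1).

(-2, -1, 3)

AB = (-5, 8, -9), AC = (-2, 12, 3); a normal to P_1 is AB × AC = (132, 33, -44).
Using A: P_1 has equation 132x + 33y - 44z = -429.
Foot = Q − λn with λ = (n·Q − d)/|n|² = (1430 − (-429))/20449 = 1/11.
Foot = (10, 2, -1) − (1/11)·(132, 33, -44) = (-2, -1, 3).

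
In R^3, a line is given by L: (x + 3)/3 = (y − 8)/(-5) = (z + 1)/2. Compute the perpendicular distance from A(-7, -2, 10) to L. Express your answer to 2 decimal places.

L has direction (3, -5, 2) through (-3, 8, -1).
Taking (-3, 8, -1) on L with direction v = (3, -5, 2): w = A − (-3, 8, -1) = (-4, -10, 11), and w × v = (35, 41, 50).
Distance = |w × v| / |v| = √5406 / √38 ≈ 11.93.

11.93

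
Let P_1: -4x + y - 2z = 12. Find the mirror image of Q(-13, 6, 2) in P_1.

(3, 2, 10)

λ = (n·Q − d)/|n|² = (54 − 12)/21 = 2.
Reflection = Q − 2λn = (-13, 6, 2) − 4·(-4, 1, -2) = (3, 2, 10).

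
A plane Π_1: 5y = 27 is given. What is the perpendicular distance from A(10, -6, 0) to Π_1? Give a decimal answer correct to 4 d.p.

n·A − d = (0)·(10) + (5)·(-6) + (0)·(0) − 27 = -57; |n| = √25.
Distance = |-57| / √25 = 57/√25 ≈ 11.4000.

11.4000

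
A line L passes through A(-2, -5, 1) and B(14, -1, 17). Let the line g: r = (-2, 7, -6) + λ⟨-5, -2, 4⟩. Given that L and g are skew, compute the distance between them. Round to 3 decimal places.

10.797

A direction vector for L is B − A = (16, 4, 16).
Common perpendicular direction n = (16, 4, 16) × (-5, -2, 4) = (48, -144, -12).
With w = (-2, 7, -6) − (-2, -5, 1) = (0, 12, -7), w · n = -1644.
Distance = |w · n| / |n| = |-1644| / √23184 ≈ 10.797.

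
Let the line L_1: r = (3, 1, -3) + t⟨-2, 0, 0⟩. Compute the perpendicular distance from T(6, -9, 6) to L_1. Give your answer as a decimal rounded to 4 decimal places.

13.4536

Taking (3, 1, -3) on L_1 with direction v = (-2, 0, 0): w = T − (3, 1, -3) = (3, -10, 9), and w × v = (0, -18, -20).
Distance = |w × v| / |v| = √724 / √4 ≈ 13.4536.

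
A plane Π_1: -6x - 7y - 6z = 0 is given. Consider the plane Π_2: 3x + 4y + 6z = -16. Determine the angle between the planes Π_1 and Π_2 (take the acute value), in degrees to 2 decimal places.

17.36

cos θ = |n₁·n₂| / (|n₁||n₂|) = |-82| / (√121 · √61).
θ = arccos(0.95446) ≈ 17.36°.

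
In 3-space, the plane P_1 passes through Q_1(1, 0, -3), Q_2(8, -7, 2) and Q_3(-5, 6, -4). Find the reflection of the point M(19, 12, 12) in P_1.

(-11, -18, 12)

Q_1Q_2 = (7, -7, 5), Q_1Q_3 = (-6, 6, -1); a normal to P_1 is Q_1Q_2 × Q_1Q_3 = (-23, -23, 0).
Using Q_1: P_1 has equation -23x - 23y = -23.
λ = (n·M − d)/|n|² = (-713 − (-23))/1058 = -15/23.
Reflection = M − 2λn = (19, 12, 12) − (-30/23)·(-23, -23, 0) = (-11, -18, 12).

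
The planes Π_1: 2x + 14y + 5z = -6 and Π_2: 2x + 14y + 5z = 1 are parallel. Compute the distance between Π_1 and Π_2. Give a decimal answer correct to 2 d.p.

Same normal n = (2, 14, 5) with |n| = √225; distance = |-6 − 1| / |n| = 7/√225 ≈ 0.47.

0.47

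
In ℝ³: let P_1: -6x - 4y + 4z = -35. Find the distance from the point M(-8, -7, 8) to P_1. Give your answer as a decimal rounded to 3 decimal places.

n·M − d = (-6)·(-8) + (-4)·(-7) + (4)·(8) − (-35) = 143; |n| = √68.
Distance = |143| / √68 = 143/√68 ≈ 17.341.

17.341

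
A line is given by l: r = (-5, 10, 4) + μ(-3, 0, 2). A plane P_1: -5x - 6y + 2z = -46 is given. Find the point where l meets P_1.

(-2, 10, 2)

Substitute r = (-5, 10, 4) + t(-3, 0, 2) into the plane: -27 + 19t = -46, so t = -1.
Intersection: (-5, 10, 4) + (-1)·(-3, 0, 2) = (-2, 10, 2).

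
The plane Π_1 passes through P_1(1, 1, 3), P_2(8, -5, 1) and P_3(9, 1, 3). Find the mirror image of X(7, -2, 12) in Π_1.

P_1P_2 = (7, -6, -2), P_1P_3 = (8, 0, 0); a normal to Π_1 is P_1P_2 × P_1P_3 = (0, -16, 48).
Using P_1: Π_1 has equation -16y + 48z = 128.
λ = (n·X − d)/|n|² = (608 − 128)/2560 = 3/16.
Reflection = X − 2λn = (7, -2, 12) − (3/8)·(0, -16, 48) = (7, 4, -6).

(7, 4, -6)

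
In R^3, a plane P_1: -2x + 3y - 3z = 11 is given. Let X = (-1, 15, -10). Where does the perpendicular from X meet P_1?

(5, 6, -1)

Foot = X − λn with λ = (n·X − d)/|n|² = (77 − 11)/22 = 3.
Foot = (-1, 15, -10) − 3·(-2, 3, -3) = (5, 6, -1).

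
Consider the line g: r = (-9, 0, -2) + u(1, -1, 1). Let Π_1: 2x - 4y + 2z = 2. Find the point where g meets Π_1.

(-6, -3, 1)

Substitute r = (-9, 0, -2) + t(1, -1, 1) into the plane: -22 + 8t = 2, so t = 3.
Intersection: (-9, 0, -2) + 3·(1, -1, 1) = (-6, -3, 1).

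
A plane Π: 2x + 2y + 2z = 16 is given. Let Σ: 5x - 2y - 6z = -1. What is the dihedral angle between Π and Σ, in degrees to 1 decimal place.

cos θ = |n₁·n₂| / (|n₁||n₂|) = |-6| / (√12 · √65).
θ = arccos(0.21483) ≈ 77.6°.

77.6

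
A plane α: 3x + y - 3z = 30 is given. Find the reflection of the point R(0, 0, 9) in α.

λ = (n·R − d)/|n|² = (-27 − 30)/19 = -3.
Reflection = R − 2λn = (0, 0, 9) − (-6)·(3, 1, -3) = (18, 6, -9).

(18, 6, -9)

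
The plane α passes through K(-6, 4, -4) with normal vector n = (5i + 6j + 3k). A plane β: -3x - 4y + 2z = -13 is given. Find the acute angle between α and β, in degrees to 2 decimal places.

α: n·r = n·K gives 5x + 6y + 3z = -18.
cos θ = |n₁·n₂| / (|n₁||n₂|) = |-33| / (√70 · √29).
θ = arccos(0.73243) ≈ 42.91°.

42.91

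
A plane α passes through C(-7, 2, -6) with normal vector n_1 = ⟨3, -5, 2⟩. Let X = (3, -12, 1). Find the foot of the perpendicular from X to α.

α: n_1·r = n_1·C gives 3x - 5y + 2z = -43.
Foot = X − λn with λ = (n·X − d)/|n|² = (71 − (-43))/38 = 3.
Foot = (3, -12, 1) − 3·(3, -5, 2) = (-6, 3, -5).

(-6, 3, -5)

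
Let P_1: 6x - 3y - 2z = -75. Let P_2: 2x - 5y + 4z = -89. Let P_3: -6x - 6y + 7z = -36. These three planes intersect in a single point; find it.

(-10, 9, -6)

Solving the 3×3 linear system 6x - 3y - 2z = -75, 2x - 5y + 4z = -89, -6x - 6y + 7z = -36 (e.g. by elimination or Cramer's rule, determinant = 132) gives (-10, 9, -6).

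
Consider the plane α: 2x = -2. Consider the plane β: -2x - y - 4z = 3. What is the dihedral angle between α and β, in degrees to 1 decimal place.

64.1

cos θ = |n₁·n₂| / (|n₁||n₂|) = |-4| / (√4 · √21).
θ = arccos(0.43644) ≈ 64.1°.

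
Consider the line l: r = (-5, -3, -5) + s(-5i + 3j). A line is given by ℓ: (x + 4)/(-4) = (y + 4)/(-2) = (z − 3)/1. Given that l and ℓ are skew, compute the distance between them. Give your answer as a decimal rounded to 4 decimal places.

7.6451

ℓ has direction (-4, -2, 1) through (-4, -4, 3).
Common perpendicular direction n = (-5, 3, 0) × (-4, -2, 1) = (3, 5, 22).
With w = (-4, -4, 3) − (-5, -3, -5) = (1, -1, 8), w · n = 174.
Distance = |w · n| / |n| = |174| / √518 ≈ 7.6451.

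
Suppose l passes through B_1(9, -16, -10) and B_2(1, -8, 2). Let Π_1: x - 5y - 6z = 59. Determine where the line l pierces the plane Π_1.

(3, -10, -1)

A direction vector for l is B_2 − B_1 = (-8, 8, 12).
Substitute r = (9, -16, -10) + t(-8, 8, 12) into the plane: 149 + (-120)t = 59, so t = 3/4.
Intersection: (9, -16, -10) + (3/4)·(-8, 8, 12) = (3, -10, -1).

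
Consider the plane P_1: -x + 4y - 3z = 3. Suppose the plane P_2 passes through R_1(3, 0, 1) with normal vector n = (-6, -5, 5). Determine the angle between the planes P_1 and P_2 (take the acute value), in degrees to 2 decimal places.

52.17

P_2: n·r = n·R_1 gives -6x - 5y + 5z = -13.
cos θ = |n₁·n₂| / (|n₁||n₂|) = |-29| / (√26 · √86).
θ = arccos(0.61328) ≈ 52.17°.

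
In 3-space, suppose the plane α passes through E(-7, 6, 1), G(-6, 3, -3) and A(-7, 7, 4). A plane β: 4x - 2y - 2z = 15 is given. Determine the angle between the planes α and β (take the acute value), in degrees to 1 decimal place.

56.5

EG = (1, -3, -4), EA = (0, 1, 3); a normal to α is EG × EA = (-5, -3, 1).
Using E: α has equation -5x - 3y + z = 18.
cos θ = |n₁·n₂| / (|n₁||n₂|) = |-16| / (√35 · √24).
θ = arccos(0.55205) ≈ 56.5°.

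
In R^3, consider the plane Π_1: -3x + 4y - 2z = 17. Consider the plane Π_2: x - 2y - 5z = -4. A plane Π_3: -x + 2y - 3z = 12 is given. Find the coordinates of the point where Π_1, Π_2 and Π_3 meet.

(3, 6, -1)

Solving the 3×3 linear system -3x + 4y - 2z = 17, x - 2y - 5z = -4, -x + 2y - 3z = 12 (e.g. by elimination or Cramer's rule, determinant = -16) gives (3, 6, -1).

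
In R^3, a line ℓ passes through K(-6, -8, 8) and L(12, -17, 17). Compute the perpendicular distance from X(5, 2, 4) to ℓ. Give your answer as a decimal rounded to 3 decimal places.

15.044

A direction vector for ℓ is L − K = (18, -9, 9).
Taking (-6, -8, 8) on ℓ with direction v = (18, -9, 9): w = X − (-6, -8, 8) = (11, 10, -4), and w × v = (54, -171, -279).
Distance = |w × v| / |v| = √109998 / √486 ≈ 15.044.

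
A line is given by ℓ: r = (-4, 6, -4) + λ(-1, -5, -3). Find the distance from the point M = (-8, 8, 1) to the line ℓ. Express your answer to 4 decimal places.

Taking (-4, 6, -4) on ℓ with direction v = (-1, -5, -3): w = M − (-4, 6, -4) = (-4, 2, 5), and w × v = (19, -17, 22).
Distance = |w × v| / |v| = √1134 / √35 ≈ 5.6921.

5.6921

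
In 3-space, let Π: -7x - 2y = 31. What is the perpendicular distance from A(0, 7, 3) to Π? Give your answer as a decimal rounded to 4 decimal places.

n·A − d = (-7)·(0) + (-2)·(7) + (0)·(3) − 31 = -45; |n| = √53.
Distance = |-45| / √53 = 45/√53 ≈ 6.1812.

6.1812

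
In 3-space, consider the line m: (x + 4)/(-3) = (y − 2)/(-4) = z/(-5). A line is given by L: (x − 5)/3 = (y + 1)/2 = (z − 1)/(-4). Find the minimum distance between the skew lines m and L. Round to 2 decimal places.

8.46

m has direction (-3, -4, -5) through (-4, 2, 0).
L has direction (3, 2, -4) through (5, -1, 1).
Common perpendicular direction n = (-3, -4, -5) × (3, 2, -4) = (26, -27, 6).
With w = (5, -1, 1) − (-4, 2, 0) = (9, -3, 1), w · n = 321.
Distance = |w · n| / |n| = |321| / √1441 ≈ 8.46.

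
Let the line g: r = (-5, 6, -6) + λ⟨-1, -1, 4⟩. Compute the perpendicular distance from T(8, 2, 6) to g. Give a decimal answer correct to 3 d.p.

15.636

Taking (-5, 6, -6) on g with direction v = (-1, -1, 4): w = T − (-5, 6, -6) = (13, -4, 12), and w × v = (-4, -64, -17).
Distance = |w × v| / |v| = √4401 / √18 ≈ 15.636.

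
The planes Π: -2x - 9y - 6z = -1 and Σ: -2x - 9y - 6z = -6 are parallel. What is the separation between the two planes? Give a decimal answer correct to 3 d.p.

0.455

Same normal n = (-2, -9, -6) with |n| = √121; distance = |-1 − (-6)| / |n| = 5/√121 ≈ 0.455.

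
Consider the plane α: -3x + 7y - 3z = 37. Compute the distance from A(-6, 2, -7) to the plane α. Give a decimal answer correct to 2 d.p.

1.95

n·A − d = (-3)·(-6) + (7)·(2) + (-3)·(-7) − 37 = 16; |n| = √67.
Distance = |16| / √67 = 16/√67 ≈ 1.95.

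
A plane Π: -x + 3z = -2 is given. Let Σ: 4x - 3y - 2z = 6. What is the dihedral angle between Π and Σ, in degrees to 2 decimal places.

cos θ = |n₁·n₂| / (|n₁||n₂|) = |-10| / (√10 · √29).
θ = arccos(0.58722) ≈ 54.04°.

54.04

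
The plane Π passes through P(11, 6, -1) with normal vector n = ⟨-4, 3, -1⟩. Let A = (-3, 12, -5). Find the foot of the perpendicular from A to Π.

Π: n·r = n·P gives -4x + 3y - z = -25.
Foot = A − λn with λ = (n·A − d)/|n|² = (53 − (-25))/26 = 3.
Foot = (-3, 12, -5) − 3·(-4, 3, -1) = (9, 3, -2).

(9, 3, -2)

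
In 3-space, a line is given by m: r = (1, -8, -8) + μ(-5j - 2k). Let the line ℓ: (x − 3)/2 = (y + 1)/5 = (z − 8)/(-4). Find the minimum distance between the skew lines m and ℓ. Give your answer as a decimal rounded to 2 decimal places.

ℓ has direction (2, 5, -4) through (3, -1, 8).
Common perpendicular direction n = (0, -5, -2) × (2, 5, -4) = (30, -4, 10).
With w = (3, -1, 8) − (1, -8, -8) = (2, 7, 16), w · n = 192.
Distance = |w · n| / |n| = |192| / √1016 ≈ 6.02.

6.02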